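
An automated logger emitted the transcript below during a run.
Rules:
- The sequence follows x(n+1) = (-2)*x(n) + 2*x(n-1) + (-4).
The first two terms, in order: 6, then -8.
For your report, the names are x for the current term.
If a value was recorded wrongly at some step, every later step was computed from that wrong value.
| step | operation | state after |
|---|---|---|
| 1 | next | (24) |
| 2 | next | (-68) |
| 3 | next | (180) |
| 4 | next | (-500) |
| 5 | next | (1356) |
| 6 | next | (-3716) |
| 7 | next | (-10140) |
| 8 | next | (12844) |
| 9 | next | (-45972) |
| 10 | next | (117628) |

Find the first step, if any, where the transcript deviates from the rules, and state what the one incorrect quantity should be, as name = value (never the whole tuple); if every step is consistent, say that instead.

step 7, x = 10140

Recomputing the run from the initial state:
step 1: x = 24
step 2: x = -68
step 3: x = 180
step 4: x = -500
step 5: x = 1356
step 6: x = -3716
step 7: x = 10140
step 8: x = -27716
step 9: x = 75708
step 10: x = -206852
The first disagreement with the transcript is at step 7, where the value should be x = 10140.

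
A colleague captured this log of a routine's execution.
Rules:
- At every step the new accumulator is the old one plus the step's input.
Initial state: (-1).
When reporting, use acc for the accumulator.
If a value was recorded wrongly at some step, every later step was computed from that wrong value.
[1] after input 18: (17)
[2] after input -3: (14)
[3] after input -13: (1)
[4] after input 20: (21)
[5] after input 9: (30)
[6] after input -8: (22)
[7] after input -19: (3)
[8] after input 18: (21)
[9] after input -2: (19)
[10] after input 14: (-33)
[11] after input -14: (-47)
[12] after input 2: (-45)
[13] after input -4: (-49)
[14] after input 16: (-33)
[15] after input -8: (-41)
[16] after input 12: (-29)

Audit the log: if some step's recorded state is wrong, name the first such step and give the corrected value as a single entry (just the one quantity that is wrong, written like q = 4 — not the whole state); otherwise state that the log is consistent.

step 10, acc = 33

Step 1: acc = -1 + 18 = 17 — same as recorded.
Step 2: acc = 17 + -3 = 14 — no discrepancy.
Step 3: acc = 14 + -13 = 1 — exactly as logged.
Step 4: acc = 1 + 20 = 21 — exactly as logged.
Step 5: acc = 21 + 9 = 30 — no discrepancy.
Step 6: acc = 30 + -8 = 22 — checks out.
Step 7: acc = 22 + -19 = 3 — no discrepancy.
Step 8: acc = 3 + 18 = 21 — confirmed correct.
Step 9: acc = 21 + -2 = 19 — exactly as logged.
Step 10: acc = 19 + 14 = 33 — not what was recorded.
The earliest wrong entry is at step 10: it should read acc = 33.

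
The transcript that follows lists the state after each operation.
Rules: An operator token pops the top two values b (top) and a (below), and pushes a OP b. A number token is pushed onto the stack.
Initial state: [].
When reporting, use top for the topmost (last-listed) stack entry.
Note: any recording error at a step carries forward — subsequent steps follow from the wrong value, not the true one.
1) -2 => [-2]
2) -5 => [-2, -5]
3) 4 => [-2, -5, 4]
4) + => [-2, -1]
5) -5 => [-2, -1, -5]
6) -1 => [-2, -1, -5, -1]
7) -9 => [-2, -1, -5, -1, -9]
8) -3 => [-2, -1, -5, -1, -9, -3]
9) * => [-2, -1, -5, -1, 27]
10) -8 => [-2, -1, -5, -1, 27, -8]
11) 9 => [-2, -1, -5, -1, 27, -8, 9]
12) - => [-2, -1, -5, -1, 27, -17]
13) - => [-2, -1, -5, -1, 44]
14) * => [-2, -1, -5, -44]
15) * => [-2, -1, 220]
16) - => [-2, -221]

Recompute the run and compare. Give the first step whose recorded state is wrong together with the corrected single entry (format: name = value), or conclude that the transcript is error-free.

no error

Step 1: push -2: top = -2 — confirmed correct.
Step 2: push -5: top = -5 — in agreement.
Step 3: push 4: top = 4 — same as recorded.
Step 4: -5 + 4 = -1 — in agreement.
Step 5: push -5: top = -5 — verified.
Step 6: push -1: top = -1 — agrees with the transcript.
Step 7: push -9: top = -9 — in agreement.
Step 8: push -3: top = -3 — checks out.
Step 9: -9 * -3 = 27 — checks out.
Step 10: push -8: top = -8 — verified.
Step 11: push 9: top = 9 — verified.
Step 12: -8 - 9 = -17 — confirmed correct.
Step 13: 27 - -17 = 44 — in agreement.
Step 14: -1 * 44 = -44 — agrees with the transcript.
Step 15: -5 * -44 = 220 — exactly as logged.
Step 16: -1 - 220 = -221 — confirmed correct.
The whole run recomputes cleanly — no discrepancies.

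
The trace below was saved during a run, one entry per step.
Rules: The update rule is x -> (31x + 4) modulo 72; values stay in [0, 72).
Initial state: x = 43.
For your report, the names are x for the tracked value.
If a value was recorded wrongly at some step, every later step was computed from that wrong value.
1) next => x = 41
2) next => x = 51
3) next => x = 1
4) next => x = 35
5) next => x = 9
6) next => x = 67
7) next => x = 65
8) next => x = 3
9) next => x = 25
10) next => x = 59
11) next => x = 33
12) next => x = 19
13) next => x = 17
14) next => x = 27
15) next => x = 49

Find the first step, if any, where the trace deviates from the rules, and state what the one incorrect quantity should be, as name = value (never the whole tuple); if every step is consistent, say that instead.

no error

Recomputing the run from the initial state:
step 1: x = 41
step 2: x = 51
step 3: x = 1
step 4: x = 35
step 5: x = 9
step 6: x = 67
step 7: x = 65
step 8: x = 3
step 9: x = 25
step 10: x = 59
step 11: x = 33
step 12: x = 19
step 13: x = 17
step 14: x = 27
step 15: x = 49
This matches the trace at every step.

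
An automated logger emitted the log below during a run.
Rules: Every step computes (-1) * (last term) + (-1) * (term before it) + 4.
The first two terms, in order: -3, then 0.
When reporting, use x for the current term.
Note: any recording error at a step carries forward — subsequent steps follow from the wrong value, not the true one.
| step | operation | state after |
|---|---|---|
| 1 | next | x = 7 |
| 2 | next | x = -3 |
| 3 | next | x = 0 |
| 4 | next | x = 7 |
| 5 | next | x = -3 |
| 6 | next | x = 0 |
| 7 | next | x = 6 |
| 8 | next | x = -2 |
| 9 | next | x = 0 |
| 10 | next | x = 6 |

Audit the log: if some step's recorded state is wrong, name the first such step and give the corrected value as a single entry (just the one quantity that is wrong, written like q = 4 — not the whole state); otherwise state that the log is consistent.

Recomputing the run from the initial state:
step 1: x = 7
step 2: x = -3
step 3: x = 0
step 4: x = 7
step 5: x = -3
step 6: x = 0
step 7: x = 7
step 8: x = -3
step 9: x = 0
step 10: x = 7
The first disagreement with the log is at step 7, where the value should be x = 7.

step 7, x = 7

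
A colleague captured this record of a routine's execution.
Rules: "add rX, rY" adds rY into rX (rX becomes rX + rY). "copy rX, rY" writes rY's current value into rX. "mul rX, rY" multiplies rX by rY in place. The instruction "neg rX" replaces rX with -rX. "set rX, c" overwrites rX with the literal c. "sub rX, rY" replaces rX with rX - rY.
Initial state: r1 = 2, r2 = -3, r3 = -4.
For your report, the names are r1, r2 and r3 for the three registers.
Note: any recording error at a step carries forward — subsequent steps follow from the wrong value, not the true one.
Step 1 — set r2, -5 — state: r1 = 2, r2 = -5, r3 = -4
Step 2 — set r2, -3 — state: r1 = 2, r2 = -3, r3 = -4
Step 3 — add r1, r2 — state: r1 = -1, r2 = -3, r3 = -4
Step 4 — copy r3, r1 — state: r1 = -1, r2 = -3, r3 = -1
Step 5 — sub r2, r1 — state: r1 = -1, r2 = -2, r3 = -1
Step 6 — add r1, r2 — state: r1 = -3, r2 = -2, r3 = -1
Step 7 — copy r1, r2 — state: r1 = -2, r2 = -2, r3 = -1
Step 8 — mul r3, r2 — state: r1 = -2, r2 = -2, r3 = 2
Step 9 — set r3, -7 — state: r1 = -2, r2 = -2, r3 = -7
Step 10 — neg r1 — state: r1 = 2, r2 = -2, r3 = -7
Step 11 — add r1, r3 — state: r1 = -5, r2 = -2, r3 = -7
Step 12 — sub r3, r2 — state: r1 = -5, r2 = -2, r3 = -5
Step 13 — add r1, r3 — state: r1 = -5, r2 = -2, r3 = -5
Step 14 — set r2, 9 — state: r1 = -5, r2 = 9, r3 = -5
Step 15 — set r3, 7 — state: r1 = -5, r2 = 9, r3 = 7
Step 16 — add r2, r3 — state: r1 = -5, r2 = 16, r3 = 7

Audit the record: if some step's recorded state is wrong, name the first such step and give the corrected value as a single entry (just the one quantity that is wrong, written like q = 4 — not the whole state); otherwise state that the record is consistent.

Recomputing the run from the initial state:
step 1: r1 = 2, r2 = -5, r3 = -4
step 2: r1 = 2, r2 = -3, r3 = -4
step 3: r1 = -1, r2 = -3, r3 = -4
step 4: r1 = -1, r2 = -3, r3 = -1
step 5: r1 = -1, r2 = -2, r3 = -1
step 6: r1 = -3, r2 = -2, r3 = -1
step 7: r1 = -2, r2 = -2, r3 = -1
step 8: r1 = -2, r2 = -2, r3 = 2
step 9: r1 = -2, r2 = -2, r3 = -7
step 10: r1 = 2, r2 = -2, r3 = -7
step 11: r1 = -5, r2 = -2, r3 = -7
step 12: r1 = -5, r2 = -2, r3 = -5
step 13: r1 = -10, r2 = -2, r3 = -5
step 14: r1 = -10, r2 = 9, r3 = -5
step 15: r1 = -10, r2 = 9, r3 = 7
step 16: r1 = -10, r2 = 16, r3 = 7
The first disagreement with the record is at step 13, where the value should be r1 = -10.

step 13, r1 = -10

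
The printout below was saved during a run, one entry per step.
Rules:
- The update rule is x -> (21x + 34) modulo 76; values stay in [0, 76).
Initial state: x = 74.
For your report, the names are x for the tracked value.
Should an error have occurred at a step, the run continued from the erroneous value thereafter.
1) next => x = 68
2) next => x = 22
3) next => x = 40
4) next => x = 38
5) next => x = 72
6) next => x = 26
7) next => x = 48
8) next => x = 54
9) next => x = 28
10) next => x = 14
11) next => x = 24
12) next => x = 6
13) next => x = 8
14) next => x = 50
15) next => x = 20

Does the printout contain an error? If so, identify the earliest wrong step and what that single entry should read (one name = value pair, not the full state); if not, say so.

step 1: x = (21*74 + 34) mod 76 = 68 -> confirmed correct
step 2: x = (21*68 + 34) mod 76 = 18 -> a discrepancy with the printout
So the first discrepancy is step 2, where the right value is x = 18.

step 2, x = 18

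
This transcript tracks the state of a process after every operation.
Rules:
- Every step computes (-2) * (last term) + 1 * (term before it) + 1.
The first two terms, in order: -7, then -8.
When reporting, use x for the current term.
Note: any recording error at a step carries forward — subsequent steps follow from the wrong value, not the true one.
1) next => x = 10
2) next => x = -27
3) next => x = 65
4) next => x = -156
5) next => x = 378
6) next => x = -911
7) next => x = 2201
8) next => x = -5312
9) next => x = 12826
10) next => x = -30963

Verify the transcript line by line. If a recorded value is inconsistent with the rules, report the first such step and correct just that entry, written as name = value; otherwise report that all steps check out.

no error

Recomputing the run from the initial state:
step 1: x = 10
step 2: x = -27
step 3: x = 65
step 4: x = -156
step 5: x = 378
step 6: x = -911
step 7: x = 2201
step 8: x = -5312
step 9: x = 12826
step 10: x = -30963
This matches the transcript at every step.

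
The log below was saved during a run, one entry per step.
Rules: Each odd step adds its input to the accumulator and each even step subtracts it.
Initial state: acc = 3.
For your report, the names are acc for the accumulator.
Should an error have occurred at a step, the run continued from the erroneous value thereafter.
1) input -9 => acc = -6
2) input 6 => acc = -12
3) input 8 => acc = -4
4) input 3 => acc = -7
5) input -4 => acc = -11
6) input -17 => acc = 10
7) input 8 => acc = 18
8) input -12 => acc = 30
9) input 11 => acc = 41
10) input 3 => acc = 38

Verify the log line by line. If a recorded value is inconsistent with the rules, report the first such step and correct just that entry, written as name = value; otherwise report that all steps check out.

step 6, acc = 6

Step 1: acc = 3 + -9 = -6 — exactly as logged.
Step 2: acc = -6 - 6 = -12 — matches.
Step 3: acc = -12 + 8 = -4 — agrees with the log.
Step 4: acc = -4 - 3 = -7 — checks out.
Step 5: acc = -7 + -4 = -11 — confirmed correct.
Step 6: acc = -11 - -17 = 6 — a discrepancy with the log.
That makes step 6 the first incorrect line — acc = 6 is what it should show.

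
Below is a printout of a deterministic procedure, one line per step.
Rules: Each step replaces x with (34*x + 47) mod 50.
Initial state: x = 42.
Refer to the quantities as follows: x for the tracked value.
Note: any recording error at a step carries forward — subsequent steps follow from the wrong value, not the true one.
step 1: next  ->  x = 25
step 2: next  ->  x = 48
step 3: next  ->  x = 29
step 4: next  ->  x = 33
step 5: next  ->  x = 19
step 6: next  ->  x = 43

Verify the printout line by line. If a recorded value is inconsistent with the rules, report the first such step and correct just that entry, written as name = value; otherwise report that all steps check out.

step 2, x = 47

Recomputing the run from the initial state:
step 1: x = 25
step 2: x = 47
step 3: x = 45
step 4: x = 27
step 5: x = 15
step 6: x = 7
The first disagreement with the printout is at step 2, where the value should be x = 47.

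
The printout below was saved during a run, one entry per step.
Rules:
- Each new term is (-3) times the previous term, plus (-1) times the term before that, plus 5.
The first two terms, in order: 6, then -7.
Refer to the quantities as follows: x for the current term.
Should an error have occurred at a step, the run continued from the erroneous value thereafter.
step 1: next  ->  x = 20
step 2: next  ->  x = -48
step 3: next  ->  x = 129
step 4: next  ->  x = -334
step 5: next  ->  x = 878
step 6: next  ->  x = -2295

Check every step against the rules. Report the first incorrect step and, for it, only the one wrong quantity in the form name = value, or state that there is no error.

1. x = -3*(-7) + (-1)*(6) + (5) = 20 (confirmed correct)
2. x = -3*(20) + (-1)*(-7) + (5) = -48 (exactly as logged)
3. x = -3*(-48) + (-1)*(20) + (5) = 129 (agrees with the printout)
4. x = -3*(129) + (-1)*(-48) + (5) = -334 (in agreement)
5. x = -3*(-334) + (-1)*(129) + (5) = 878 (in agreement)
6. x = -3*(878) + (-1)*(-334) + (5) = -2295 (exactly as logged)
The whole run recomputes cleanly — no discrepancies.

no error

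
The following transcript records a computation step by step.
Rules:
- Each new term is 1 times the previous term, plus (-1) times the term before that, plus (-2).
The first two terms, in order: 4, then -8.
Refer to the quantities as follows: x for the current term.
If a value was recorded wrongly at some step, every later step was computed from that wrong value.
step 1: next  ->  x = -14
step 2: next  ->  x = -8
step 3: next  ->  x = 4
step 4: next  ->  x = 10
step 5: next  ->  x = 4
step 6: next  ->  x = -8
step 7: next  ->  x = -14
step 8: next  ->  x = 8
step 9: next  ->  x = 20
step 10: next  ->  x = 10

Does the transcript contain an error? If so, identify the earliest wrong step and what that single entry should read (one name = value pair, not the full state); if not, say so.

Step 1: x = 1*(-8) + (-1)*(4) + (-2) = -14 — confirmed correct.
Step 2: x = 1*(-14) + (-1)*(-8) + (-2) = -8 — no discrepancy.
Step 3: x = 1*(-8) + (-1)*(-14) + (-2) = 4 — checks out.
Step 4: x = 1*(4) + (-1)*(-8) + (-2) = 10 — matches.
Step 5: x = 1*(10) + (-1)*(4) + (-2) = 4 — agrees with the transcript.
Step 6: x = 1*(4) + (-1)*(10) + (-2) = -8 — no discrepancy.
Step 7: x = 1*(-8) + (-1)*(4) + (-2) = -14 — exactly as logged.
Step 8: x = 1*(-14) + (-1)*(-8) + (-2) = -8 — first mismatch against the transcript.
That makes step 8 the first incorrect line — x = -8 is what it should show.

step 8, x = -8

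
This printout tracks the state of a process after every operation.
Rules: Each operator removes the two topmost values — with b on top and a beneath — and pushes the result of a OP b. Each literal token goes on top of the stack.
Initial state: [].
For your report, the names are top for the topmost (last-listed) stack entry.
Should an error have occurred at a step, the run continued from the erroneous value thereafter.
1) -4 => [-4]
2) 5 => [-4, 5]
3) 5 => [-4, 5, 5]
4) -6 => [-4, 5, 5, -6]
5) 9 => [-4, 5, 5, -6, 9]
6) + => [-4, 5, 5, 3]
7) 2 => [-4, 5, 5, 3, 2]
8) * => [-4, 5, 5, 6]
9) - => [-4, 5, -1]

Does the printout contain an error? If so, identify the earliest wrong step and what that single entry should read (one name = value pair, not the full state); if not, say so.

step 1: push -4: top = -4 -> verified
step 2: push 5: top = 5 -> exactly as logged
step 3: push 5: top = 5 -> checks out
step 4: push -6: top = -6 -> confirmed correct
step 5: push 9: top = 9 -> exactly as logged
step 6: -6 + 9 = 3 -> agrees with the printout
step 7: push 2: top = 2 -> consistent with the printout
step 8: 3 * 2 = 6 -> no discrepancy
step 9: 5 - 6 = -1 -> no discrepancy
All entries verified; no error found.

no error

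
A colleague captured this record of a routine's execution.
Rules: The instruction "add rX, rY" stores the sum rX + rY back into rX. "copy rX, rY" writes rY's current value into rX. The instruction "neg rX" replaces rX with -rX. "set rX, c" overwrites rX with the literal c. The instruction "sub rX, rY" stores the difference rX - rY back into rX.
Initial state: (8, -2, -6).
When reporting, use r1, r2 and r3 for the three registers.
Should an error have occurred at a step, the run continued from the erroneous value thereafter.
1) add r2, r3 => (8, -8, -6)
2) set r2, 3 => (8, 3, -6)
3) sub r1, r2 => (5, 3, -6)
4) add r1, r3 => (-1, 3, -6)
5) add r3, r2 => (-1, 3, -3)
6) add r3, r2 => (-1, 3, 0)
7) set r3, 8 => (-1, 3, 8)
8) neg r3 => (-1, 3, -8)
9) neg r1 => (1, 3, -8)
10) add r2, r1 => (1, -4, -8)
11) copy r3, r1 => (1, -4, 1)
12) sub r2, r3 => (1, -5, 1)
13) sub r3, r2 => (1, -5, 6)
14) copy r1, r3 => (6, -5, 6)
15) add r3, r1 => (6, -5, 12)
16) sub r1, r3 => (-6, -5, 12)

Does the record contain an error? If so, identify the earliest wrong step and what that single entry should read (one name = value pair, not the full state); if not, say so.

1. r2 = -2 + -6 = -8 (exactly as logged)
2. r2 = 3 (checks out)
3. r1 = 8 - 3 = 5 (matches)
4. r1 = 5 + -6 = -1 (matches)
5. r3 = -6 + 3 = -3 (matches)
6. r3 = -3 + 3 = 0 (in agreement)
7. r3 = 8 (verified)
8. r3 = -(8) = -8 (consistent with the record)
9. r1 = -(-1) = 1 (agrees with the record)
10. r2 = 3 + 1 = 4 (the recorded entry deviates here)
First deviation found at step 10; the corrected entry is r2 = 4.

step 10, r2 = 4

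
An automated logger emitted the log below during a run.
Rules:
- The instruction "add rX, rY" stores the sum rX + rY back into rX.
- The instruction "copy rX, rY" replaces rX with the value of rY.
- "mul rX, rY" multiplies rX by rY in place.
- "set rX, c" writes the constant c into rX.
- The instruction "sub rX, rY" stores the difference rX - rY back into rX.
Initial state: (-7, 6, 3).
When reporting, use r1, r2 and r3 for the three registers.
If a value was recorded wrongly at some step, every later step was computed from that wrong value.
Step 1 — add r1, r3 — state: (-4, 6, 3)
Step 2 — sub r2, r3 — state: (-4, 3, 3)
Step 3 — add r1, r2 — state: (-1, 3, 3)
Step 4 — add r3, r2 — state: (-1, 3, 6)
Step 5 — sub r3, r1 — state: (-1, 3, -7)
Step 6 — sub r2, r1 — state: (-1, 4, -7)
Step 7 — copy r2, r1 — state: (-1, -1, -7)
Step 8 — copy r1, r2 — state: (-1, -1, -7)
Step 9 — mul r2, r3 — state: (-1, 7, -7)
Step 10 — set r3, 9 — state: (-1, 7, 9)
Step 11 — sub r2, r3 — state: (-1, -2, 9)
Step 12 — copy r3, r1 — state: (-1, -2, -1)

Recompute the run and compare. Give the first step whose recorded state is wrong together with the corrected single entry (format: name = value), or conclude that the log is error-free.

Step 1: r1 = -7 + 3 = -4 — exactly as logged.
Step 2: r2 = 6 - 3 = 3 — in agreement.
Step 3: r1 = -4 + 3 = -1 — checks out.
Step 4: r3 = 3 + 3 = 6 — confirmed correct.
Step 5: r3 = 6 - -1 = 7 — the log has a different value.
So the first discrepancy is step 5, where the right value is r3 = 7.

step 5, r3 = 7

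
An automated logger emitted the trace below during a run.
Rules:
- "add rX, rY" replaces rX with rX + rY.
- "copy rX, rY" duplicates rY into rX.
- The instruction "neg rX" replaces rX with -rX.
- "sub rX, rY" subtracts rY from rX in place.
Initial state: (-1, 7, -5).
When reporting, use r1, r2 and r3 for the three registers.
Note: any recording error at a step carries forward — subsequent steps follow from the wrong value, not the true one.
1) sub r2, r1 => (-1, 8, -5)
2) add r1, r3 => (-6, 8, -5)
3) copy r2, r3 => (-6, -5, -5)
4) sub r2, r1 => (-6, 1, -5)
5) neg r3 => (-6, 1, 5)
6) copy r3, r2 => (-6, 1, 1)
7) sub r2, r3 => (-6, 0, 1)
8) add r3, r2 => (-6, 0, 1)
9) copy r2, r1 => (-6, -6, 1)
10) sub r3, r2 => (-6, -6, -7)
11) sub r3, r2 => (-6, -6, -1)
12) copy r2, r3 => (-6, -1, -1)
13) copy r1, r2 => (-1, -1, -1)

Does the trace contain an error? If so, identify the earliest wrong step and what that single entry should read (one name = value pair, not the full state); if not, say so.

step 1: r2 = 7 - -1 = 8 -> no discrepancy
step 2: r1 = -1 + -5 = -6 -> matches
step 3: r2 = -5 -> exactly as logged
step 4: r2 = -5 - -6 = 1 -> matches
step 5: r3 = -(-5) = 5 -> same as recorded
step 6: r3 = 1 -> confirmed correct
step 7: r2 = 1 - 1 = 0 -> consistent with the trace
step 8: r3 = 1 + 0 = 1 -> in agreement
step 9: r2 = -6 -> confirmed correct
step 10: r3 = 1 - -6 = 7 -> first mismatch against the trace
First deviation found at step 10; the corrected entry is r3 = 7.

step 10, r3 = 7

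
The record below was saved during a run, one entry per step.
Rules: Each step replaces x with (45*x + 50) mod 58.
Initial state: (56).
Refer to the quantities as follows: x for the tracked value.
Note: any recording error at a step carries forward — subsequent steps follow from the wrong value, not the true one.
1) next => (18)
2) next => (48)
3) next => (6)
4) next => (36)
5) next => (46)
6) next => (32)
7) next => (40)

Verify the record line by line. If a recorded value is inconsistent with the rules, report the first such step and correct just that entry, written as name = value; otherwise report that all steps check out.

Recomputing the run from the initial state:
step 1: x = 18
step 2: x = 48
step 3: x = 6
step 4: x = 30
step 5: x = 8
step 6: x = 4
step 7: x = 56
The first disagreement with the record is at step 4, where the value should be x = 30.

step 4, x = 30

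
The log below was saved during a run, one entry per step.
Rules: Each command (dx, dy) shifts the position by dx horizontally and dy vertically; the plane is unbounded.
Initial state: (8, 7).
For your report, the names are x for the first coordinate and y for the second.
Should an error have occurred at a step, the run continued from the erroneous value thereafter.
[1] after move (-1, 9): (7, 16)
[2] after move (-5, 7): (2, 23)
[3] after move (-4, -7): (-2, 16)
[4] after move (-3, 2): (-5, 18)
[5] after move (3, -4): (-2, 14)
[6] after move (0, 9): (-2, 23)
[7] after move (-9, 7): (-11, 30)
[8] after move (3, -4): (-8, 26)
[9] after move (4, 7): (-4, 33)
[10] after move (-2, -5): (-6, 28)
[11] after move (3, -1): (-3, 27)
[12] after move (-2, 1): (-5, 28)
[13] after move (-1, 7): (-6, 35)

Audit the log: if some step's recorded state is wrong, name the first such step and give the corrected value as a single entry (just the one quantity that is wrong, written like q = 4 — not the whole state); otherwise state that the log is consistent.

no error

1. x = 8 + (-1) = 7, y = 7 + (9) = 16 (agrees with the log)
2. x = 7 + (-5) = 2, y = 16 + (7) = 23 (verified)
3. x = 2 + (-4) = -2, y = 23 + (-7) = 16 (agrees with the log)
4. x = -2 + (-3) = -5, y = 16 + (2) = 18 (checks out)
5. x = -5 + (3) = -2, y = 18 + (-4) = 14 (same as recorded)
6. x = -2 + (0) = -2, y = 14 + (9) = 23 (same as recorded)
7. x = -2 + (-9) = -11, y = 23 + (7) = 30 (no discrepancy)
8. x = -11 + (3) = -8, y = 30 + (-4) = 26 (same as recorded)
9. x = -8 + (4) = -4, y = 26 + (7) = 33 (agrees with the log)
10. x = -4 + (-2) = -6, y = 33 + (-5) = 28 (confirmed correct)
11. x = -6 + (3) = -3, y = 28 + (-1) = 27 (checks out)
12. x = -3 + (-2) = -5, y = 27 + (1) = 28 (exactly as logged)
13. x = -5 + (-1) = -6, y = 28 + (7) = 35 (no discrepancy)
The recomputation confirms every line.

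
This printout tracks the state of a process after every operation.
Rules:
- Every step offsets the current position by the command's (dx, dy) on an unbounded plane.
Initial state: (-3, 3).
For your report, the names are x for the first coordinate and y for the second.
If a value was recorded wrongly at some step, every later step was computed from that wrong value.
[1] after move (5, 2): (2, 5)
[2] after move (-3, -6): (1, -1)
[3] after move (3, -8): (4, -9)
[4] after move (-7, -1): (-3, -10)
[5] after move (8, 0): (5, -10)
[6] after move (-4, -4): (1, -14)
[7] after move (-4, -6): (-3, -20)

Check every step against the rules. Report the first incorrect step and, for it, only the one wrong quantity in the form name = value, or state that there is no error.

step 2, x = -1

Recomputing the run from the initial state:
step 1: x = 2, y = 5
step 2: x = -1, y = -1
step 3: x = 2, y = -9
step 4: x = -5, y = -10
step 5: x = 3, y = -10
step 6: x = -1, y = -14
step 7: x = -5, y = -20
The first disagreement with the printout is at step 2, where the value should be x = -1.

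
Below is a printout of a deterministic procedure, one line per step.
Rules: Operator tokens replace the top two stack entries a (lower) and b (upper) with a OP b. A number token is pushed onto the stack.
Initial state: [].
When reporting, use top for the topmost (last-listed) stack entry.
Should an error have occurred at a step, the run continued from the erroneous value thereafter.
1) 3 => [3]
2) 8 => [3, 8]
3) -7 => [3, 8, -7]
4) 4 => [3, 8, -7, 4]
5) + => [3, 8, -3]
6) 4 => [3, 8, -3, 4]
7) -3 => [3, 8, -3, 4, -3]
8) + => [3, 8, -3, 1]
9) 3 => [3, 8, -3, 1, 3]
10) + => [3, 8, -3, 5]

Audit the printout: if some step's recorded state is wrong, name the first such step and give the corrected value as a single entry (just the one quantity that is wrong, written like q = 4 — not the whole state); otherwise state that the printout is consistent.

Step 1: push 3: top = 3 — exactly as logged.
Step 2: push 8: top = 8 — same as recorded.
Step 3: push -7: top = -7 — checks out.
Step 4: push 4: top = 4 — confirmed correct.
Step 5: -7 + 4 = -3 — in agreement.
Step 6: push 4: top = 4 — checks out.
Step 7: push -3: top = -3 — confirmed correct.
Step 8: 4 + -3 = 1 — consistent with the printout.
Step 9: push 3: top = 3 — agrees with the printout.
Step 10: 1 + 3 = 4 — the recorded entry deviates here.
The earliest wrong entry is at step 10: it should read top = 4.

step 10, top = 4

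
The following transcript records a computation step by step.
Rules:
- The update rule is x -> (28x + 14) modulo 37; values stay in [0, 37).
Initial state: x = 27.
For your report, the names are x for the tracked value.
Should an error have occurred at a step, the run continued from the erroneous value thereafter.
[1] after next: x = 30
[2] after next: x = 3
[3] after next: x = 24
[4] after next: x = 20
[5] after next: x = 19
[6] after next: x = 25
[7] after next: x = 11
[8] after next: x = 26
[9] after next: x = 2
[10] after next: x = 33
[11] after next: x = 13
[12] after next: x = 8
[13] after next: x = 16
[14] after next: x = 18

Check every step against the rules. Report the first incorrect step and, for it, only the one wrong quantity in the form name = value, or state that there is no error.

step 6, x = 28

Recomputing the run from the initial state:
step 1: x = 30
step 2: x = 3
step 3: x = 24
step 4: x = 20
step 5: x = 19
step 6: x = 28
step 7: x = 21
step 8: x = 10
step 9: x = 35
step 10: x = 32
step 11: x = 22
step 12: x = 1
step 13: x = 5
step 14: x = 6
The first disagreement with the transcript is at step 6, where the value should be x = 28.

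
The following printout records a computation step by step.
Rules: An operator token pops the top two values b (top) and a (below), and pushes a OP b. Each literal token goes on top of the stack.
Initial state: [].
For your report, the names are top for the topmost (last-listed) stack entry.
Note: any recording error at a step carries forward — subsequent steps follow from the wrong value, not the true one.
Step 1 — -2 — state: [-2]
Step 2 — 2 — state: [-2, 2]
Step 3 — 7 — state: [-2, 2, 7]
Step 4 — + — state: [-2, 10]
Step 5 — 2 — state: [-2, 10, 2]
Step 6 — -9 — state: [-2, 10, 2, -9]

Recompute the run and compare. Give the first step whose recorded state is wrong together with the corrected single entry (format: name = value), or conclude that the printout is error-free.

Recomputing the run from the initial state:
step 1: [-2]
step 2: [-2, 2]
step 3: [-2, 2, 7]
step 4: [-2, 9]
step 5: [-2, 9, 2]
step 6: [-2, 9, 2, -9]
The first disagreement with the printout is at step 4, where the value should be top = 9.

step 4, top = 9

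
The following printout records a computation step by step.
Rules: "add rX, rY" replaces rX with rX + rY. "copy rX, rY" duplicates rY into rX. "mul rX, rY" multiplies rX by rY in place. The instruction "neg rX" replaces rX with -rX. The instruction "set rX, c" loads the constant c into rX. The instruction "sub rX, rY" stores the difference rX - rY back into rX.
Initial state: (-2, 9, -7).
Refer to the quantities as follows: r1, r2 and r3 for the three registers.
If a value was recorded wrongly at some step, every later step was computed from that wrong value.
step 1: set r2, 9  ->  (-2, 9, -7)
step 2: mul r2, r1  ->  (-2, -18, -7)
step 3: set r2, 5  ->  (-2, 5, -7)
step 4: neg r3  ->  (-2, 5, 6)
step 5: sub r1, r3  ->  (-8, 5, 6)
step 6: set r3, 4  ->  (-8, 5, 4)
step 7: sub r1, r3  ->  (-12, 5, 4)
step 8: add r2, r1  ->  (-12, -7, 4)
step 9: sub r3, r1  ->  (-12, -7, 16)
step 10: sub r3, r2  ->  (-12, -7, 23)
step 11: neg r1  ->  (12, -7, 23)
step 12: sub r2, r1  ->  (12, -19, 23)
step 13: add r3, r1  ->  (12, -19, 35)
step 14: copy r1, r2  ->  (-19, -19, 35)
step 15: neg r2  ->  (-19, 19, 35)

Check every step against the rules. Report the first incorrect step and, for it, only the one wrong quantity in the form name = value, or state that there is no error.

step 1: r2 = 9 -> agrees with the printout
step 2: r2 = 9 * -2 = -18 -> no discrepancy
step 3: r2 = 5 -> verified
step 4: r3 = -(-7) = 7 -> first mismatch against the printout
First deviation found at step 4; the corrected entry is r3 = 7.

step 4, r3 = 7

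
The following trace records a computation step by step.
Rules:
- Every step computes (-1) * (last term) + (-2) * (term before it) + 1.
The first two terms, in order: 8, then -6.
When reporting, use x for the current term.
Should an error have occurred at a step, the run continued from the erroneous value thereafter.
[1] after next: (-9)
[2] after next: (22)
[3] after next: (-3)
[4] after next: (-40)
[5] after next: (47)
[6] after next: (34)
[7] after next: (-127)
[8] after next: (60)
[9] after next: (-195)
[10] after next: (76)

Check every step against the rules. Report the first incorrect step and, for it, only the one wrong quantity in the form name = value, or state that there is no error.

Recomputing the run from the initial state:
step 1: x = -9
step 2: x = 22
step 3: x = -3
step 4: x = -40
step 5: x = 47
step 6: x = 34
step 7: x = -127
step 8: x = 60
step 9: x = 195
step 10: x = -314
The first disagreement with the trace is at step 9, where the value should be x = 195.

step 9, x = 195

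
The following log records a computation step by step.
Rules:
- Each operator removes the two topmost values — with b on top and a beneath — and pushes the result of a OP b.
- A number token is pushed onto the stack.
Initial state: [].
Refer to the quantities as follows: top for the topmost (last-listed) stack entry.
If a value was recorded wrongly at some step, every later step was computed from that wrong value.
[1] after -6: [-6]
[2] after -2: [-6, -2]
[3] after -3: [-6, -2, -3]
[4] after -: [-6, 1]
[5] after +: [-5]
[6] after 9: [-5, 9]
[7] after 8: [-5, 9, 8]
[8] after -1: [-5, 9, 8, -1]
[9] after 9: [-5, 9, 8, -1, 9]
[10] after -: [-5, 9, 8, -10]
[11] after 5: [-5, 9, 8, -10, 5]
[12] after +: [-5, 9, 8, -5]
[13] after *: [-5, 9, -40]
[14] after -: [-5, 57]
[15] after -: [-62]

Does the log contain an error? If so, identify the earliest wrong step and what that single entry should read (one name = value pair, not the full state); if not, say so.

1. push -6: top = -6 (verified)
2. push -2: top = -2 (exactly as logged)
3. push -3: top = -3 (consistent with the log)
4. -2 - -3 = 1 (exactly as logged)
5. -6 + 1 = -5 (exactly as logged)
6. push 9: top = 9 (same as recorded)
7. push 8: top = 8 (agrees with the log)
8. push -1: top = -1 (agrees with the log)
9. push 9: top = 9 (no discrepancy)
10. -1 - 9 = -10 (same as recorded)
11. push 5: top = 5 (verified)
12. -10 + 5 = -5 (consistent with the log)
13. 8 * -5 = -40 (confirmed correct)
14. 9 - -40 = 49 (not what was recorded)
So the first discrepancy is step 14, where the right value is top = 49.

step 14, top = 49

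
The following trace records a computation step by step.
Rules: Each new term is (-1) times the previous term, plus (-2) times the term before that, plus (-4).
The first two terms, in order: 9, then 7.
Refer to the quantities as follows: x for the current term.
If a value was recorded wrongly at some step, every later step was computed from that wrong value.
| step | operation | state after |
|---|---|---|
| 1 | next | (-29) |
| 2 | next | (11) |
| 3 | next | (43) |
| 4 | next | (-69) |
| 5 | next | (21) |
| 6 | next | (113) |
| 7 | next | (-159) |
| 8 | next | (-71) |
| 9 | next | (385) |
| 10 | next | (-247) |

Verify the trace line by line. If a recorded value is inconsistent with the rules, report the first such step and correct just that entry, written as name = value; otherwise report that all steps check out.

step 5, x = -21

Step 1: x = -1*(7) + (-2)*(9) + (-4) = -29 — agrees with the trace.
Step 2: x = -1*(-29) + (-2)*(7) + (-4) = 11 — agrees with the trace.
Step 3: x = -1*(11) + (-2)*(-29) + (-4) = 43 — verified.
Step 4: x = -1*(43) + (-2)*(11) + (-4) = -69 — agrees with the trace.
Step 5: x = -1*(-69) + (-2)*(43) + (-4) = -21 — not what was recorded.
The earliest wrong entry is at step 5: it should read x = -21.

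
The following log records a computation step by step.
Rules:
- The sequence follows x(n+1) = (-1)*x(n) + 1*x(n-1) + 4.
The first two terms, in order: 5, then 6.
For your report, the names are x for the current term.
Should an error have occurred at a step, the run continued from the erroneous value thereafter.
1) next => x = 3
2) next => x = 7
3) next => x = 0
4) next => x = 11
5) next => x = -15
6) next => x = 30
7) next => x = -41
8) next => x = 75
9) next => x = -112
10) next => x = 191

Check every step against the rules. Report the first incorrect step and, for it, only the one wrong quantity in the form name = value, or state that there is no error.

step 1: x = -1*(6) + (1)*(5) + (4) = 3 -> confirmed correct
step 2: x = -1*(3) + (1)*(6) + (4) = 7 -> agrees with the log
step 3: x = -1*(7) + (1)*(3) + (4) = 0 -> no discrepancy
step 4: x = -1*(0) + (1)*(7) + (4) = 11 -> in agreement
step 5: x = -1*(11) + (1)*(0) + (4) = -7 -> the log has a different value
First incorrect step: 5; the correct value is x = -7.

step 5, x = -7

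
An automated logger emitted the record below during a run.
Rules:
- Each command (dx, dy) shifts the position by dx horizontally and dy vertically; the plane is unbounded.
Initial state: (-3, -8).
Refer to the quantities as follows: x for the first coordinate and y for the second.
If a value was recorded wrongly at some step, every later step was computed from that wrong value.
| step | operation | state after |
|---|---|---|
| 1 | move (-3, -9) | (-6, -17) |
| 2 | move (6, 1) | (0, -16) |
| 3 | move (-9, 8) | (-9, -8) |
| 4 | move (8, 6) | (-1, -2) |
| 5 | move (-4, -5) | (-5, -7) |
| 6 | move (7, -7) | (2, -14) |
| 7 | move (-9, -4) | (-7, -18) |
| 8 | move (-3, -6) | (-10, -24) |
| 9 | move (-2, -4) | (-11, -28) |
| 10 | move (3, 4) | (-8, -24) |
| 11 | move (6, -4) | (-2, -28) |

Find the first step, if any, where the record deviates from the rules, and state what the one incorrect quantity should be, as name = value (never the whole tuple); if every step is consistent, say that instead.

step 1: x = -3 + (-3) = -6, y = -8 + (-9) = -17 -> consistent with the record
step 2: x = -6 + (6) = 0, y = -17 + (1) = -16 -> checks out
step 3: x = 0 + (-9) = -9, y = -16 + (8) = -8 -> exactly as logged
step 4: x = -9 + (8) = -1, y = -8 + (6) = -2 -> in agreement
step 5: x = -1 + (-4) = -5, y = -2 + (-5) = -7 -> matches
step 6: x = -5 + (7) = 2, y = -7 + (-7) = -14 -> consistent with the record
step 7: x = 2 + (-9) = -7, y = -14 + (-4) = -18 -> consistent with the record
step 8: x = -7 + (-3) = -10, y = -18 + (-6) = -24 -> matches
step 9: x = -10 + (-2) = -12, y = -24 + (-4) = -28 -> the record has a different value
So the first discrepancy is step 9, where the right value is x = -12.

step 9, x = -12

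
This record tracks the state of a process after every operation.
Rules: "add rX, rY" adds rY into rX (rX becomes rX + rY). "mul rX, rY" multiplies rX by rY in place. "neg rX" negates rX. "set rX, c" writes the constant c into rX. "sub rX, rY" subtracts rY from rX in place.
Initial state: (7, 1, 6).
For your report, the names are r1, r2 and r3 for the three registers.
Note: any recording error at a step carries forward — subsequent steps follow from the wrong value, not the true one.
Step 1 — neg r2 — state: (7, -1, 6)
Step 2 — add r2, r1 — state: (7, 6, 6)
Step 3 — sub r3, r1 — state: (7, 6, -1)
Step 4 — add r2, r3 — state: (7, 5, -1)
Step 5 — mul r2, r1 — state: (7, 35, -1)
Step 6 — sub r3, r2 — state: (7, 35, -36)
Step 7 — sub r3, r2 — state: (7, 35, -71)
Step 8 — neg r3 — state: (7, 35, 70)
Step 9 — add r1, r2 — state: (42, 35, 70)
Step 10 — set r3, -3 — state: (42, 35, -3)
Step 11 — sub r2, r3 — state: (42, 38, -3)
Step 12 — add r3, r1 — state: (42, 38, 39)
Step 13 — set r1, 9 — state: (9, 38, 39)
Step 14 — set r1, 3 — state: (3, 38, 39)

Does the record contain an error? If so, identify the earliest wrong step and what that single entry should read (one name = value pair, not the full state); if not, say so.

step 8, r3 = 71

step 1: r2 = -(1) = -1 -> in agreement
step 2: r2 = -1 + 7 = 6 -> exactly as logged
step 3: r3 = 6 - 7 = -1 -> same as recorded
step 4: r2 = 6 + -1 = 5 -> exactly as logged
step 5: r2 = 5 * 7 = 35 -> no discrepancy
step 6: r3 = -1 - 35 = -36 -> same as recorded
step 7: r3 = -36 - 35 = -71 -> same as recorded
step 8: r3 = -(-71) = 71 -> the entry is off here
So the first discrepancy is step 8, where the right value is r3 = 71.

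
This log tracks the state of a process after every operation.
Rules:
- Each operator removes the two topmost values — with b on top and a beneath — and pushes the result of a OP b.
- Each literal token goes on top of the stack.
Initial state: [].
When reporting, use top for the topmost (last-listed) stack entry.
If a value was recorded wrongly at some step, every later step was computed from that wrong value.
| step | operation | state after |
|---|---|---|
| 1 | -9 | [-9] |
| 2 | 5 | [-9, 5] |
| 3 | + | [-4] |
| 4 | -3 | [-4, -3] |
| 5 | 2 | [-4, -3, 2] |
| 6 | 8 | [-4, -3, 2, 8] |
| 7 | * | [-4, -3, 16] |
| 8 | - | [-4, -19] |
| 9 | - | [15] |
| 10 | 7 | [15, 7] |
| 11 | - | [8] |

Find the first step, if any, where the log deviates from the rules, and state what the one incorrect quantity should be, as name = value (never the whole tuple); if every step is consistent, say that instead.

no error

Recomputing the run from the initial state:
step 1: [-9]
step 2: [-9, 5]
step 3: [-4]
step 4: [-4, -3]
step 5: [-4, -3, 2]
step 6: [-4, -3, 2, 8]
step 7: [-4, -3, 16]
step 8: [-4, -19]
step 9: [15]
step 10: [15, 7]
step 11: [8]
This matches the log at every step.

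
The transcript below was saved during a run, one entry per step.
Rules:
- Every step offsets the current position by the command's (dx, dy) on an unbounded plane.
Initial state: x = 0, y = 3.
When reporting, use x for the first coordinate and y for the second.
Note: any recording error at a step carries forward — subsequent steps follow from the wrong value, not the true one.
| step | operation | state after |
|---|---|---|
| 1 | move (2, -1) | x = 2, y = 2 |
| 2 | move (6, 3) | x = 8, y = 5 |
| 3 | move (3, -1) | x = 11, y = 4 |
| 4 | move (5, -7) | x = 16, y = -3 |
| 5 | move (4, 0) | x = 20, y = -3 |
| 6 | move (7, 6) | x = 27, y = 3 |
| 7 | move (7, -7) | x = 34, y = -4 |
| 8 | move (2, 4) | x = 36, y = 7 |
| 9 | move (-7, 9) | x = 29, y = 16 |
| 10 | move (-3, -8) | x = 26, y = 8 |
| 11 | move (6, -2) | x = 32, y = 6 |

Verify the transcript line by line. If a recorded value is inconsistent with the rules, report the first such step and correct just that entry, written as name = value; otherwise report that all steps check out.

Step 1: x = 0 + (2) = 2, y = 3 + (-1) = 2 — exactly as logged.
Step 2: x = 2 + (6) = 8, y = 2 + (3) = 5 — checks out.
Step 3: x = 8 + (3) = 11, y = 5 + (-1) = 4 — matches.
Step 4: x = 11 + (5) = 16, y = 4 + (-7) = -3 — same as recorded.
Step 5: x = 16 + (4) = 20, y = -3 + (0) = -3 — checks out.
Step 6: x = 20 + (7) = 27, y = -3 + (6) = 3 — same as recorded.
Step 7: x = 27 + (7) = 34, y = 3 + (-7) = -4 — in agreement.
Step 8: x = 34 + (2) = 36, y = -4 + (4) = 0 — this is not what the transcript shows.
The earliest wrong entry is at step 8: it should read y = 0.

step 8, y = 0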